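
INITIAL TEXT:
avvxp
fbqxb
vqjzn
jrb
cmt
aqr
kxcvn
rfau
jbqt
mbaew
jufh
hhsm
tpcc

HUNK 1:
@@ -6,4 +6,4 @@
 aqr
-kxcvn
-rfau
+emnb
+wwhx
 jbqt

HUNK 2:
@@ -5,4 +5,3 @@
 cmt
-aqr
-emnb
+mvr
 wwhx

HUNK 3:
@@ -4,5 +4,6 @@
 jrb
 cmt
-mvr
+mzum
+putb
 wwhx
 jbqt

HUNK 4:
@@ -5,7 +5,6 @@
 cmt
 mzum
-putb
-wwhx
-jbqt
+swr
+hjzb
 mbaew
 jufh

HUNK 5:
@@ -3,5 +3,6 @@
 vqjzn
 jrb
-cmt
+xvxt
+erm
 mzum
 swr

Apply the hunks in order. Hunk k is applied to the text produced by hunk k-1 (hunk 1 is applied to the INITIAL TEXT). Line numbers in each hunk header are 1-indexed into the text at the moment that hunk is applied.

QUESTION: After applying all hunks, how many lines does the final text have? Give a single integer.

Answer: 13

Derivation:
Hunk 1: at line 6 remove [kxcvn,rfau] add [emnb,wwhx] -> 13 lines: avvxp fbqxb vqjzn jrb cmt aqr emnb wwhx jbqt mbaew jufh hhsm tpcc
Hunk 2: at line 5 remove [aqr,emnb] add [mvr] -> 12 lines: avvxp fbqxb vqjzn jrb cmt mvr wwhx jbqt mbaew jufh hhsm tpcc
Hunk 3: at line 4 remove [mvr] add [mzum,putb] -> 13 lines: avvxp fbqxb vqjzn jrb cmt mzum putb wwhx jbqt mbaew jufh hhsm tpcc
Hunk 4: at line 5 remove [putb,wwhx,jbqt] add [swr,hjzb] -> 12 lines: avvxp fbqxb vqjzn jrb cmt mzum swr hjzb mbaew jufh hhsm tpcc
Hunk 5: at line 3 remove [cmt] add [xvxt,erm] -> 13 lines: avvxp fbqxb vqjzn jrb xvxt erm mzum swr hjzb mbaew jufh hhsm tpcc
Final line count: 13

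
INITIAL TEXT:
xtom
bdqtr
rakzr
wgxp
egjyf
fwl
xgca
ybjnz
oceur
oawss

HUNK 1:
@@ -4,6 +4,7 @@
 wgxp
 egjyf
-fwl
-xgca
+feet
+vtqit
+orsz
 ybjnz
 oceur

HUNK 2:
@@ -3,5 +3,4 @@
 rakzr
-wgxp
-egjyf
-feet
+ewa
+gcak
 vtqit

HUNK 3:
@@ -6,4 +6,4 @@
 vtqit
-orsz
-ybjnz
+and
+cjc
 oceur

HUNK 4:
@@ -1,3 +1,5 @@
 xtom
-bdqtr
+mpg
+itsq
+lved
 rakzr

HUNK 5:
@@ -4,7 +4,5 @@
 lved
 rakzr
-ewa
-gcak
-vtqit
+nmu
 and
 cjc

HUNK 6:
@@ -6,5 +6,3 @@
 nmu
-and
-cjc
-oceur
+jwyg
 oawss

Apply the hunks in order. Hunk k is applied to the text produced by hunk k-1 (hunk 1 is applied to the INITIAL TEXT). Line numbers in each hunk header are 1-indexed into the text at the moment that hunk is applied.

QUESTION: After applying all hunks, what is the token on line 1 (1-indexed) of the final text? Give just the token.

Answer: xtom

Derivation:
Hunk 1: at line 4 remove [fwl,xgca] add [feet,vtqit,orsz] -> 11 lines: xtom bdqtr rakzr wgxp egjyf feet vtqit orsz ybjnz oceur oawss
Hunk 2: at line 3 remove [wgxp,egjyf,feet] add [ewa,gcak] -> 10 lines: xtom bdqtr rakzr ewa gcak vtqit orsz ybjnz oceur oawss
Hunk 3: at line 6 remove [orsz,ybjnz] add [and,cjc] -> 10 lines: xtom bdqtr rakzr ewa gcak vtqit and cjc oceur oawss
Hunk 4: at line 1 remove [bdqtr] add [mpg,itsq,lved] -> 12 lines: xtom mpg itsq lved rakzr ewa gcak vtqit and cjc oceur oawss
Hunk 5: at line 4 remove [ewa,gcak,vtqit] add [nmu] -> 10 lines: xtom mpg itsq lved rakzr nmu and cjc oceur oawss
Hunk 6: at line 6 remove [and,cjc,oceur] add [jwyg] -> 8 lines: xtom mpg itsq lved rakzr nmu jwyg oawss
Final line 1: xtom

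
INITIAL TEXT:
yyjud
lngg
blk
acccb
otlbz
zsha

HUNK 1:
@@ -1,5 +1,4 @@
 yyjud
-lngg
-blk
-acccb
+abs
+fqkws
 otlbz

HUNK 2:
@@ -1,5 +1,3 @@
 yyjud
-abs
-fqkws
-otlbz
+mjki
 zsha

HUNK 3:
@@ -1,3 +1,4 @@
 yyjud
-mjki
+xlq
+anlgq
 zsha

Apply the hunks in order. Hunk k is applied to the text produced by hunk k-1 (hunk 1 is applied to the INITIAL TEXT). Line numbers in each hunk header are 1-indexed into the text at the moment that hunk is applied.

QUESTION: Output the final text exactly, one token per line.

Hunk 1: at line 1 remove [lngg,blk,acccb] add [abs,fqkws] -> 5 lines: yyjud abs fqkws otlbz zsha
Hunk 2: at line 1 remove [abs,fqkws,otlbz] add [mjki] -> 3 lines: yyjud mjki zsha
Hunk 3: at line 1 remove [mjki] add [xlq,anlgq] -> 4 lines: yyjud xlq anlgq zsha

Answer: yyjud
xlq
anlgq
zsha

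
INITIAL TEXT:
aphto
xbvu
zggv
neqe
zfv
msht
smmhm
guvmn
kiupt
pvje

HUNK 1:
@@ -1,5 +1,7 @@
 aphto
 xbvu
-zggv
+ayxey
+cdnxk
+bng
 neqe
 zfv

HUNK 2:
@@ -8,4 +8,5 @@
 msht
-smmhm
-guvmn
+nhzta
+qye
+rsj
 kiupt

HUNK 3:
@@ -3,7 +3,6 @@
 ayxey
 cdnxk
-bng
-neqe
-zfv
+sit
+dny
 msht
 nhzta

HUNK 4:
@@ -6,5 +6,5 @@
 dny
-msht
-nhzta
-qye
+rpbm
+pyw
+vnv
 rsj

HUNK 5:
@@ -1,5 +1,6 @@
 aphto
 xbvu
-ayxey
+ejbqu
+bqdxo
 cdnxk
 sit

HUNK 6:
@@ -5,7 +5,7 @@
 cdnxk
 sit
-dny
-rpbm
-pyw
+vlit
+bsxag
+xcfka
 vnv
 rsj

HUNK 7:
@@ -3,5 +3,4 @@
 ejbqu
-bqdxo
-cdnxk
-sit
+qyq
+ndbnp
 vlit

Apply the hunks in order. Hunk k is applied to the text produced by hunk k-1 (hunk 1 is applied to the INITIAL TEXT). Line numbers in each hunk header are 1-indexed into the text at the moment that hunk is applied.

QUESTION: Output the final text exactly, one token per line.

Hunk 1: at line 1 remove [zggv] add [ayxey,cdnxk,bng] -> 12 lines: aphto xbvu ayxey cdnxk bng neqe zfv msht smmhm guvmn kiupt pvje
Hunk 2: at line 8 remove [smmhm,guvmn] add [nhzta,qye,rsj] -> 13 lines: aphto xbvu ayxey cdnxk bng neqe zfv msht nhzta qye rsj kiupt pvje
Hunk 3: at line 3 remove [bng,neqe,zfv] add [sit,dny] -> 12 lines: aphto xbvu ayxey cdnxk sit dny msht nhzta qye rsj kiupt pvje
Hunk 4: at line 6 remove [msht,nhzta,qye] add [rpbm,pyw,vnv] -> 12 lines: aphto xbvu ayxey cdnxk sit dny rpbm pyw vnv rsj kiupt pvje
Hunk 5: at line 1 remove [ayxey] add [ejbqu,bqdxo] -> 13 lines: aphto xbvu ejbqu bqdxo cdnxk sit dny rpbm pyw vnv rsj kiupt pvje
Hunk 6: at line 5 remove [dny,rpbm,pyw] add [vlit,bsxag,xcfka] -> 13 lines: aphto xbvu ejbqu bqdxo cdnxk sit vlit bsxag xcfka vnv rsj kiupt pvje
Hunk 7: at line 3 remove [bqdxo,cdnxk,sit] add [qyq,ndbnp] -> 12 lines: aphto xbvu ejbqu qyq ndbnp vlit bsxag xcfka vnv rsj kiupt pvje

Answer: aphto
xbvu
ejbqu
qyq
ndbnp
vlit
bsxag
xcfka
vnv
rsj
kiupt
pvje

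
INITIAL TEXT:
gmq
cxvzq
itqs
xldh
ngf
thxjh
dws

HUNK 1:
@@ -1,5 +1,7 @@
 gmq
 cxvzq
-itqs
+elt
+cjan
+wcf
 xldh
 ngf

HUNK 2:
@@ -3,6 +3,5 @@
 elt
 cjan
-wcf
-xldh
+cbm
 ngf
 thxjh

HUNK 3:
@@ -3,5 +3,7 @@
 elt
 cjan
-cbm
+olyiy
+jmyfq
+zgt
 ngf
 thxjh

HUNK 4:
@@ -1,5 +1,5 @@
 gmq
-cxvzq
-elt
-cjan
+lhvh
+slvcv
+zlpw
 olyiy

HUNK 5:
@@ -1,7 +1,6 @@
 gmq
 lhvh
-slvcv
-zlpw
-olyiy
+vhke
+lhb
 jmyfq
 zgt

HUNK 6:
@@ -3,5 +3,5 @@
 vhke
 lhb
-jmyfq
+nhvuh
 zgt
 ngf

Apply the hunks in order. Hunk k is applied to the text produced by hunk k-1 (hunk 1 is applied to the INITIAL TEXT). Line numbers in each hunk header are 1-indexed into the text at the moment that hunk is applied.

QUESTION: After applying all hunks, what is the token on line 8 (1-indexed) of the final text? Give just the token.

Hunk 1: at line 1 remove [itqs] add [elt,cjan,wcf] -> 9 lines: gmq cxvzq elt cjan wcf xldh ngf thxjh dws
Hunk 2: at line 3 remove [wcf,xldh] add [cbm] -> 8 lines: gmq cxvzq elt cjan cbm ngf thxjh dws
Hunk 3: at line 3 remove [cbm] add [olyiy,jmyfq,zgt] -> 10 lines: gmq cxvzq elt cjan olyiy jmyfq zgt ngf thxjh dws
Hunk 4: at line 1 remove [cxvzq,elt,cjan] add [lhvh,slvcv,zlpw] -> 10 lines: gmq lhvh slvcv zlpw olyiy jmyfq zgt ngf thxjh dws
Hunk 5: at line 1 remove [slvcv,zlpw,olyiy] add [vhke,lhb] -> 9 lines: gmq lhvh vhke lhb jmyfq zgt ngf thxjh dws
Hunk 6: at line 3 remove [jmyfq] add [nhvuh] -> 9 lines: gmq lhvh vhke lhb nhvuh zgt ngf thxjh dws
Final line 8: thxjh

Answer: thxjh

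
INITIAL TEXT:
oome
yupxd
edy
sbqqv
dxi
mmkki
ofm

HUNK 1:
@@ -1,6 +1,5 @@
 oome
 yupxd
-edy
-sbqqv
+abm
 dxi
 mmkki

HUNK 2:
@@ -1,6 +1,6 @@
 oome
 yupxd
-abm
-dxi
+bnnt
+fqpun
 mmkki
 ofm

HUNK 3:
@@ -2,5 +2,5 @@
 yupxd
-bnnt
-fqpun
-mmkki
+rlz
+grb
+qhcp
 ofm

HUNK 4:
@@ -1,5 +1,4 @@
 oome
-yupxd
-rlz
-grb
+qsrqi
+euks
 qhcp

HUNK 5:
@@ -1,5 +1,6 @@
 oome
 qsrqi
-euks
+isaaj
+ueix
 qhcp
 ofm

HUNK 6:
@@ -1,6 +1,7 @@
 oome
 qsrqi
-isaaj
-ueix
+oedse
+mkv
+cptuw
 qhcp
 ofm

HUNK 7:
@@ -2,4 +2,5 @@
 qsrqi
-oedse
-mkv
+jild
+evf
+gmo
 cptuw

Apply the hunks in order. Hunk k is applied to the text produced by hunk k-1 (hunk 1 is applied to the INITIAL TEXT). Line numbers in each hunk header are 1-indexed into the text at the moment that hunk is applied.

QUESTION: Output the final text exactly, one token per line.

Hunk 1: at line 1 remove [edy,sbqqv] add [abm] -> 6 lines: oome yupxd abm dxi mmkki ofm
Hunk 2: at line 1 remove [abm,dxi] add [bnnt,fqpun] -> 6 lines: oome yupxd bnnt fqpun mmkki ofm
Hunk 3: at line 2 remove [bnnt,fqpun,mmkki] add [rlz,grb,qhcp] -> 6 lines: oome yupxd rlz grb qhcp ofm
Hunk 4: at line 1 remove [yupxd,rlz,grb] add [qsrqi,euks] -> 5 lines: oome qsrqi euks qhcp ofm
Hunk 5: at line 1 remove [euks] add [isaaj,ueix] -> 6 lines: oome qsrqi isaaj ueix qhcp ofm
Hunk 6: at line 1 remove [isaaj,ueix] add [oedse,mkv,cptuw] -> 7 lines: oome qsrqi oedse mkv cptuw qhcp ofm
Hunk 7: at line 2 remove [oedse,mkv] add [jild,evf,gmo] -> 8 lines: oome qsrqi jild evf gmo cptuw qhcp ofm

Answer: oome
qsrqi
jild
evf
gmo
cptuw
qhcp
ofm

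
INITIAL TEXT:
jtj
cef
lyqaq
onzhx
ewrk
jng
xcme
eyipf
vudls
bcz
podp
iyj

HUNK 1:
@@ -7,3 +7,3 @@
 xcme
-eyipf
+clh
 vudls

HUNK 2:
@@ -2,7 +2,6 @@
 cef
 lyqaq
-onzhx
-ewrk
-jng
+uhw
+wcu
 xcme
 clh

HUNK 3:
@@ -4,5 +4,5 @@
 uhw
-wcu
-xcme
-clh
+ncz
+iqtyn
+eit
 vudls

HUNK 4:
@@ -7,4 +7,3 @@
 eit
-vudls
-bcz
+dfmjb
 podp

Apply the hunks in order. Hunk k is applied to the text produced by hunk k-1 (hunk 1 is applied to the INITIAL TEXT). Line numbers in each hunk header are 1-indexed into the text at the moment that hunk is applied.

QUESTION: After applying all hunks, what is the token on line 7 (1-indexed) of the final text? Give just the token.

Answer: eit

Derivation:
Hunk 1: at line 7 remove [eyipf] add [clh] -> 12 lines: jtj cef lyqaq onzhx ewrk jng xcme clh vudls bcz podp iyj
Hunk 2: at line 2 remove [onzhx,ewrk,jng] add [uhw,wcu] -> 11 lines: jtj cef lyqaq uhw wcu xcme clh vudls bcz podp iyj
Hunk 3: at line 4 remove [wcu,xcme,clh] add [ncz,iqtyn,eit] -> 11 lines: jtj cef lyqaq uhw ncz iqtyn eit vudls bcz podp iyj
Hunk 4: at line 7 remove [vudls,bcz] add [dfmjb] -> 10 lines: jtj cef lyqaq uhw ncz iqtyn eit dfmjb podp iyj
Final line 7: eit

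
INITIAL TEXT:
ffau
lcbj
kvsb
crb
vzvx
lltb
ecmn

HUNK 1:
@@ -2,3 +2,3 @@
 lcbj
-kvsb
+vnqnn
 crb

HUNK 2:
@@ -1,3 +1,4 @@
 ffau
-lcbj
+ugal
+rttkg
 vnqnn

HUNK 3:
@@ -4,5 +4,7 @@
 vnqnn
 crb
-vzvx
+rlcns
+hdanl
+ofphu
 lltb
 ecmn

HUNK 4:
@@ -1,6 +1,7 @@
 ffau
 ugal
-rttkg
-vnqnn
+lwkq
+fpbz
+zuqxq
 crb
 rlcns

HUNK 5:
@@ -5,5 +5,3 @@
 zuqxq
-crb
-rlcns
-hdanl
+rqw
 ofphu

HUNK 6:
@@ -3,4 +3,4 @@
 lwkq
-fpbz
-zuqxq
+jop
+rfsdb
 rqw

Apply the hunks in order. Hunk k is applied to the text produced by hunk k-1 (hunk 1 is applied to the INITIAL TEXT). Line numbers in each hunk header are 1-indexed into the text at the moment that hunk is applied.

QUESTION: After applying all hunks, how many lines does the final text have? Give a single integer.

Answer: 9

Derivation:
Hunk 1: at line 2 remove [kvsb] add [vnqnn] -> 7 lines: ffau lcbj vnqnn crb vzvx lltb ecmn
Hunk 2: at line 1 remove [lcbj] add [ugal,rttkg] -> 8 lines: ffau ugal rttkg vnqnn crb vzvx lltb ecmn
Hunk 3: at line 4 remove [vzvx] add [rlcns,hdanl,ofphu] -> 10 lines: ffau ugal rttkg vnqnn crb rlcns hdanl ofphu lltb ecmn
Hunk 4: at line 1 remove [rttkg,vnqnn] add [lwkq,fpbz,zuqxq] -> 11 lines: ffau ugal lwkq fpbz zuqxq crb rlcns hdanl ofphu lltb ecmn
Hunk 5: at line 5 remove [crb,rlcns,hdanl] add [rqw] -> 9 lines: ffau ugal lwkq fpbz zuqxq rqw ofphu lltb ecmn
Hunk 6: at line 3 remove [fpbz,zuqxq] add [jop,rfsdb] -> 9 lines: ffau ugal lwkq jop rfsdb rqw ofphu lltb ecmn
Final line count: 9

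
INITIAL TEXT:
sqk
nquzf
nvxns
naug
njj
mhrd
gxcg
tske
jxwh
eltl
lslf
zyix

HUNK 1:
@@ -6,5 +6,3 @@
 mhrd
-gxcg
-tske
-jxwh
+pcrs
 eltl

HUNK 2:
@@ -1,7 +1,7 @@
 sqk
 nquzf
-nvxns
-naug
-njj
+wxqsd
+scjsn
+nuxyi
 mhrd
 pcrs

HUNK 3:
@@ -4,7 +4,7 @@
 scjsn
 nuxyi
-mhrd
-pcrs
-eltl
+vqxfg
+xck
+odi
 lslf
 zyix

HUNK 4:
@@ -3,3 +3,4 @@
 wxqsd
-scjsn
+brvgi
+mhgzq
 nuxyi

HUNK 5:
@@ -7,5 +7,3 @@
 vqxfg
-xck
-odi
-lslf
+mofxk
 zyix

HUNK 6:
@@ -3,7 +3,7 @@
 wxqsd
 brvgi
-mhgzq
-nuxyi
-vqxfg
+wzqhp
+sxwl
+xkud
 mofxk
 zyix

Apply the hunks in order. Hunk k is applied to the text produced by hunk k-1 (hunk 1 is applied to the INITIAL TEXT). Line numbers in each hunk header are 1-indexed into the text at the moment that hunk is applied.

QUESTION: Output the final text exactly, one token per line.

Hunk 1: at line 6 remove [gxcg,tske,jxwh] add [pcrs] -> 10 lines: sqk nquzf nvxns naug njj mhrd pcrs eltl lslf zyix
Hunk 2: at line 1 remove [nvxns,naug,njj] add [wxqsd,scjsn,nuxyi] -> 10 lines: sqk nquzf wxqsd scjsn nuxyi mhrd pcrs eltl lslf zyix
Hunk 3: at line 4 remove [mhrd,pcrs,eltl] add [vqxfg,xck,odi] -> 10 lines: sqk nquzf wxqsd scjsn nuxyi vqxfg xck odi lslf zyix
Hunk 4: at line 3 remove [scjsn] add [brvgi,mhgzq] -> 11 lines: sqk nquzf wxqsd brvgi mhgzq nuxyi vqxfg xck odi lslf zyix
Hunk 5: at line 7 remove [xck,odi,lslf] add [mofxk] -> 9 lines: sqk nquzf wxqsd brvgi mhgzq nuxyi vqxfg mofxk zyix
Hunk 6: at line 3 remove [mhgzq,nuxyi,vqxfg] add [wzqhp,sxwl,xkud] -> 9 lines: sqk nquzf wxqsd brvgi wzqhp sxwl xkud mofxk zyix

Answer: sqk
nquzf
wxqsd
brvgi
wzqhp
sxwl
xkud
mofxk
zyix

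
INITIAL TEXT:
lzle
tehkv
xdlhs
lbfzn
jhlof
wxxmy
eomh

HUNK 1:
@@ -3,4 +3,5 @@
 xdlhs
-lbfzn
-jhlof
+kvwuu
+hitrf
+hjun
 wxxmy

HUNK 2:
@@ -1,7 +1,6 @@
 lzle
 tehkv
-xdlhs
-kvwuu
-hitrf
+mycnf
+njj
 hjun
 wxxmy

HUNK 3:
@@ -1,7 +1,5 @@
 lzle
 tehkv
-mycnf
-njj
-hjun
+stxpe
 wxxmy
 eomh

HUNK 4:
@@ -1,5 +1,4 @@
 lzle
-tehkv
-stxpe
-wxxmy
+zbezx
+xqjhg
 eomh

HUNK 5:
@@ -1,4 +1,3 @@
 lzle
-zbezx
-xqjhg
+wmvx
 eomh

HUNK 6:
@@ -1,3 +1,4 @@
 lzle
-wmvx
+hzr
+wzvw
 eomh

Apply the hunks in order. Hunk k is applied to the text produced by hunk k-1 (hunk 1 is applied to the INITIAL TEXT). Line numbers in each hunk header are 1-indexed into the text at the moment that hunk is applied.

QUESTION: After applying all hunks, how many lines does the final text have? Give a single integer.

Hunk 1: at line 3 remove [lbfzn,jhlof] add [kvwuu,hitrf,hjun] -> 8 lines: lzle tehkv xdlhs kvwuu hitrf hjun wxxmy eomh
Hunk 2: at line 1 remove [xdlhs,kvwuu,hitrf] add [mycnf,njj] -> 7 lines: lzle tehkv mycnf njj hjun wxxmy eomh
Hunk 3: at line 1 remove [mycnf,njj,hjun] add [stxpe] -> 5 lines: lzle tehkv stxpe wxxmy eomh
Hunk 4: at line 1 remove [tehkv,stxpe,wxxmy] add [zbezx,xqjhg] -> 4 lines: lzle zbezx xqjhg eomh
Hunk 5: at line 1 remove [zbezx,xqjhg] add [wmvx] -> 3 lines: lzle wmvx eomh
Hunk 6: at line 1 remove [wmvx] add [hzr,wzvw] -> 4 lines: lzle hzr wzvw eomh
Final line count: 4

Answer: 4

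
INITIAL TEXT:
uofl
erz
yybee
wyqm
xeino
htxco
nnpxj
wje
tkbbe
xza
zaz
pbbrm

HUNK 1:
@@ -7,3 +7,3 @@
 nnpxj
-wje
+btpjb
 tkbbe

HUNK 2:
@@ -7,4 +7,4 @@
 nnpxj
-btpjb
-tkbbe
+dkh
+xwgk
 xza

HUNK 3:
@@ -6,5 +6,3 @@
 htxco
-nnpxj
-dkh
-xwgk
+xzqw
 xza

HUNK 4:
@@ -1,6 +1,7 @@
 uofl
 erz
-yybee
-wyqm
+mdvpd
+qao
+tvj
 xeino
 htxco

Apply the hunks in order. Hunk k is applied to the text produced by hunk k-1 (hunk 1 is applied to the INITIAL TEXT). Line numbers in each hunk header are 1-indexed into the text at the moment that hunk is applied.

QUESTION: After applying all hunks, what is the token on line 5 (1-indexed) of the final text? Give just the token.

Answer: tvj

Derivation:
Hunk 1: at line 7 remove [wje] add [btpjb] -> 12 lines: uofl erz yybee wyqm xeino htxco nnpxj btpjb tkbbe xza zaz pbbrm
Hunk 2: at line 7 remove [btpjb,tkbbe] add [dkh,xwgk] -> 12 lines: uofl erz yybee wyqm xeino htxco nnpxj dkh xwgk xza zaz pbbrm
Hunk 3: at line 6 remove [nnpxj,dkh,xwgk] add [xzqw] -> 10 lines: uofl erz yybee wyqm xeino htxco xzqw xza zaz pbbrm
Hunk 4: at line 1 remove [yybee,wyqm] add [mdvpd,qao,tvj] -> 11 lines: uofl erz mdvpd qao tvj xeino htxco xzqw xza zaz pbbrm
Final line 5: tvj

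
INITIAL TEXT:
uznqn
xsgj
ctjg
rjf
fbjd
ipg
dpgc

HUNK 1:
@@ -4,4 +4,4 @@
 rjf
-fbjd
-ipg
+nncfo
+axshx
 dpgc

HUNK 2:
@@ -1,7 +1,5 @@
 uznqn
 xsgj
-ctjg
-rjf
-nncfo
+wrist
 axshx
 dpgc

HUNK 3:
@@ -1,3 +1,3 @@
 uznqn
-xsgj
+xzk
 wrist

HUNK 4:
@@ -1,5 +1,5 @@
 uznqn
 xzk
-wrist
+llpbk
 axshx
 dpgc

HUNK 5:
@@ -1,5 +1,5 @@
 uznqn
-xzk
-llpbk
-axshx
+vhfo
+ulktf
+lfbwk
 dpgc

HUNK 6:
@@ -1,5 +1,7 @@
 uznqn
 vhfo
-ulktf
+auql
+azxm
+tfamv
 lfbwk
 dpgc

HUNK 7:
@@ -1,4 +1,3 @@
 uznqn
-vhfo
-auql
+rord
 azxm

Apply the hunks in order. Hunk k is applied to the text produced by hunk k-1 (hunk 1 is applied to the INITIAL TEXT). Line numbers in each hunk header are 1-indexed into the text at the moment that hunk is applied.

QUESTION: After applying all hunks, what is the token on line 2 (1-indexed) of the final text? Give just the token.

Answer: rord

Derivation:
Hunk 1: at line 4 remove [fbjd,ipg] add [nncfo,axshx] -> 7 lines: uznqn xsgj ctjg rjf nncfo axshx dpgc
Hunk 2: at line 1 remove [ctjg,rjf,nncfo] add [wrist] -> 5 lines: uznqn xsgj wrist axshx dpgc
Hunk 3: at line 1 remove [xsgj] add [xzk] -> 5 lines: uznqn xzk wrist axshx dpgc
Hunk 4: at line 1 remove [wrist] add [llpbk] -> 5 lines: uznqn xzk llpbk axshx dpgc
Hunk 5: at line 1 remove [xzk,llpbk,axshx] add [vhfo,ulktf,lfbwk] -> 5 lines: uznqn vhfo ulktf lfbwk dpgc
Hunk 6: at line 1 remove [ulktf] add [auql,azxm,tfamv] -> 7 lines: uznqn vhfo auql azxm tfamv lfbwk dpgc
Hunk 7: at line 1 remove [vhfo,auql] add [rord] -> 6 lines: uznqn rord azxm tfamv lfbwk dpgc
Final line 2: rord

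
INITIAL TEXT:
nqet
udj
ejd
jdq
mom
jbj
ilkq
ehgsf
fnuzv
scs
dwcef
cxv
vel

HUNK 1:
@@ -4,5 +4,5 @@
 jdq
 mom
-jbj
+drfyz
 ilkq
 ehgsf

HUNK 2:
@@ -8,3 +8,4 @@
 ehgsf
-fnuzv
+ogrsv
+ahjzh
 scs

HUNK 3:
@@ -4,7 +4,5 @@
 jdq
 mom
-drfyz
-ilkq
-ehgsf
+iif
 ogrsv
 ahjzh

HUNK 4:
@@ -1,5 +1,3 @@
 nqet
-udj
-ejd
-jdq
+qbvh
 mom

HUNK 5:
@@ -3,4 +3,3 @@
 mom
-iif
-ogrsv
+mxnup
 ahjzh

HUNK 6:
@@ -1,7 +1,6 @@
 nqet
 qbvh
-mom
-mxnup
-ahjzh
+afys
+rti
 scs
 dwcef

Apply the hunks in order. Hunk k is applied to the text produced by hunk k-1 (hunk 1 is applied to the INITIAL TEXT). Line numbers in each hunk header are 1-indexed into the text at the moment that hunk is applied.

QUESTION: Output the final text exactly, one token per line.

Hunk 1: at line 4 remove [jbj] add [drfyz] -> 13 lines: nqet udj ejd jdq mom drfyz ilkq ehgsf fnuzv scs dwcef cxv vel
Hunk 2: at line 8 remove [fnuzv] add [ogrsv,ahjzh] -> 14 lines: nqet udj ejd jdq mom drfyz ilkq ehgsf ogrsv ahjzh scs dwcef cxv vel
Hunk 3: at line 4 remove [drfyz,ilkq,ehgsf] add [iif] -> 12 lines: nqet udj ejd jdq mom iif ogrsv ahjzh scs dwcef cxv vel
Hunk 4: at line 1 remove [udj,ejd,jdq] add [qbvh] -> 10 lines: nqet qbvh mom iif ogrsv ahjzh scs dwcef cxv vel
Hunk 5: at line 3 remove [iif,ogrsv] add [mxnup] -> 9 lines: nqet qbvh mom mxnup ahjzh scs dwcef cxv vel
Hunk 6: at line 1 remove [mom,mxnup,ahjzh] add [afys,rti] -> 8 lines: nqet qbvh afys rti scs dwcef cxv vel

Answer: nqet
qbvh
afys
rti
scs
dwcef
cxv
vel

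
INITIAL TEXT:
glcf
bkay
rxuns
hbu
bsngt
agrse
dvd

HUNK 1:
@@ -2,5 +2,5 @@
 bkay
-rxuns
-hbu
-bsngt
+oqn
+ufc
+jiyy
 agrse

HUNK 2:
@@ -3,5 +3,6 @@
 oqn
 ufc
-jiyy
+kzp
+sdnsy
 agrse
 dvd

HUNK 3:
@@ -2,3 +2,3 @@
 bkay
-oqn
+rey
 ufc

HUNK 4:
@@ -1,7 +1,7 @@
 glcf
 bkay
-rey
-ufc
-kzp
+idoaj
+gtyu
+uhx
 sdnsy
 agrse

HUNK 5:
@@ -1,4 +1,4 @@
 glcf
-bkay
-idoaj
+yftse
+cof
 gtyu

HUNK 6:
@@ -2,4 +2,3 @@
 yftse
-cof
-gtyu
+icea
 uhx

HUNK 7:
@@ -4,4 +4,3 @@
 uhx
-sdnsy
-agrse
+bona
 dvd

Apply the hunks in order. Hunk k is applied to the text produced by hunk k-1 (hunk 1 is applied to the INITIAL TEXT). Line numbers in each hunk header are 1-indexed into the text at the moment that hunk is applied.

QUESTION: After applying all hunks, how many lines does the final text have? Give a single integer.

Answer: 6

Derivation:
Hunk 1: at line 2 remove [rxuns,hbu,bsngt] add [oqn,ufc,jiyy] -> 7 lines: glcf bkay oqn ufc jiyy agrse dvd
Hunk 2: at line 3 remove [jiyy] add [kzp,sdnsy] -> 8 lines: glcf bkay oqn ufc kzp sdnsy agrse dvd
Hunk 3: at line 2 remove [oqn] add [rey] -> 8 lines: glcf bkay rey ufc kzp sdnsy agrse dvd
Hunk 4: at line 1 remove [rey,ufc,kzp] add [idoaj,gtyu,uhx] -> 8 lines: glcf bkay idoaj gtyu uhx sdnsy agrse dvd
Hunk 5: at line 1 remove [bkay,idoaj] add [yftse,cof] -> 8 lines: glcf yftse cof gtyu uhx sdnsy agrse dvd
Hunk 6: at line 2 remove [cof,gtyu] add [icea] -> 7 lines: glcf yftse icea uhx sdnsy agrse dvd
Hunk 7: at line 4 remove [sdnsy,agrse] add [bona] -> 6 lines: glcf yftse icea uhx bona dvd
Final line count: 6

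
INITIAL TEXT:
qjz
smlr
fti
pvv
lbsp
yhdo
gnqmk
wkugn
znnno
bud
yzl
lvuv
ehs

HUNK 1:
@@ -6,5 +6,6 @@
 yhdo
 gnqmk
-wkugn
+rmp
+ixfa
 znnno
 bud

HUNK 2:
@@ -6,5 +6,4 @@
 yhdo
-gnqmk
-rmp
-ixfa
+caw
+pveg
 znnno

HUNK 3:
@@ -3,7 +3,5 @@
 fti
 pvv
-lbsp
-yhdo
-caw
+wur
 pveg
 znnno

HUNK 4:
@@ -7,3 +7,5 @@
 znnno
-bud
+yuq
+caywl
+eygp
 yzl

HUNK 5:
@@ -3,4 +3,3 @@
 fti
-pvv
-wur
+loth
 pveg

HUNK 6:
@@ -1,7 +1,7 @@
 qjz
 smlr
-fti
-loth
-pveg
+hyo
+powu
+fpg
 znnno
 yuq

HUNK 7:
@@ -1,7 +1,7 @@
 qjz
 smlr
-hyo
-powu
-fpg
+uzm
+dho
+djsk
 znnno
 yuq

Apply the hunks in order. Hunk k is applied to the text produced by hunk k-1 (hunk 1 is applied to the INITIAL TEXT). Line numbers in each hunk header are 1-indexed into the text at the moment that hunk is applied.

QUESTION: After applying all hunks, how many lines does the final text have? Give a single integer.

Answer: 12

Derivation:
Hunk 1: at line 6 remove [wkugn] add [rmp,ixfa] -> 14 lines: qjz smlr fti pvv lbsp yhdo gnqmk rmp ixfa znnno bud yzl lvuv ehs
Hunk 2: at line 6 remove [gnqmk,rmp,ixfa] add [caw,pveg] -> 13 lines: qjz smlr fti pvv lbsp yhdo caw pveg znnno bud yzl lvuv ehs
Hunk 3: at line 3 remove [lbsp,yhdo,caw] add [wur] -> 11 lines: qjz smlr fti pvv wur pveg znnno bud yzl lvuv ehs
Hunk 4: at line 7 remove [bud] add [yuq,caywl,eygp] -> 13 lines: qjz smlr fti pvv wur pveg znnno yuq caywl eygp yzl lvuv ehs
Hunk 5: at line 3 remove [pvv,wur] add [loth] -> 12 lines: qjz smlr fti loth pveg znnno yuq caywl eygp yzl lvuv ehs
Hunk 6: at line 1 remove [fti,loth,pveg] add [hyo,powu,fpg] -> 12 lines: qjz smlr hyo powu fpg znnno yuq caywl eygp yzl lvuv ehs
Hunk 7: at line 1 remove [hyo,powu,fpg] add [uzm,dho,djsk] -> 12 lines: qjz smlr uzm dho djsk znnno yuq caywl eygp yzl lvuv ehs
Final line count: 12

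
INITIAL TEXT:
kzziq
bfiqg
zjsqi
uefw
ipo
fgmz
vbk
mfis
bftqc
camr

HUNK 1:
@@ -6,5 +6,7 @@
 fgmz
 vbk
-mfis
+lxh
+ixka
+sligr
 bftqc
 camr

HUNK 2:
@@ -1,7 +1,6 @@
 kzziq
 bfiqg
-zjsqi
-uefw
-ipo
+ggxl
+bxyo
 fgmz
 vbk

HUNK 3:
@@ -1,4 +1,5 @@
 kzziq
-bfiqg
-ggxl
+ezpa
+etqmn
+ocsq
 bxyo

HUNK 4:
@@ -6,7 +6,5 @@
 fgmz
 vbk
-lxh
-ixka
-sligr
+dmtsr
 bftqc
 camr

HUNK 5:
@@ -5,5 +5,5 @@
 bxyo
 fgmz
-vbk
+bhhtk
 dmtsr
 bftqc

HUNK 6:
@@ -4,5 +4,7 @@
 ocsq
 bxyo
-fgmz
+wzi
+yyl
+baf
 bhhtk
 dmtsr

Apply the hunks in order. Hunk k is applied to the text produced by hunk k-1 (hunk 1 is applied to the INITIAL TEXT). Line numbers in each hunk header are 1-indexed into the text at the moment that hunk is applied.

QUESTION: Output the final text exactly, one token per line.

Hunk 1: at line 6 remove [mfis] add [lxh,ixka,sligr] -> 12 lines: kzziq bfiqg zjsqi uefw ipo fgmz vbk lxh ixka sligr bftqc camr
Hunk 2: at line 1 remove [zjsqi,uefw,ipo] add [ggxl,bxyo] -> 11 lines: kzziq bfiqg ggxl bxyo fgmz vbk lxh ixka sligr bftqc camr
Hunk 3: at line 1 remove [bfiqg,ggxl] add [ezpa,etqmn,ocsq] -> 12 lines: kzziq ezpa etqmn ocsq bxyo fgmz vbk lxh ixka sligr bftqc camr
Hunk 4: at line 6 remove [lxh,ixka,sligr] add [dmtsr] -> 10 lines: kzziq ezpa etqmn ocsq bxyo fgmz vbk dmtsr bftqc camr
Hunk 5: at line 5 remove [vbk] add [bhhtk] -> 10 lines: kzziq ezpa etqmn ocsq bxyo fgmz bhhtk dmtsr bftqc camr
Hunk 6: at line 4 remove [fgmz] add [wzi,yyl,baf] -> 12 lines: kzziq ezpa etqmn ocsq bxyo wzi yyl baf bhhtk dmtsr bftqc camr

Answer: kzziq
ezpa
etqmn
ocsq
bxyo
wzi
yyl
baf
bhhtk
dmtsr
bftqc
camr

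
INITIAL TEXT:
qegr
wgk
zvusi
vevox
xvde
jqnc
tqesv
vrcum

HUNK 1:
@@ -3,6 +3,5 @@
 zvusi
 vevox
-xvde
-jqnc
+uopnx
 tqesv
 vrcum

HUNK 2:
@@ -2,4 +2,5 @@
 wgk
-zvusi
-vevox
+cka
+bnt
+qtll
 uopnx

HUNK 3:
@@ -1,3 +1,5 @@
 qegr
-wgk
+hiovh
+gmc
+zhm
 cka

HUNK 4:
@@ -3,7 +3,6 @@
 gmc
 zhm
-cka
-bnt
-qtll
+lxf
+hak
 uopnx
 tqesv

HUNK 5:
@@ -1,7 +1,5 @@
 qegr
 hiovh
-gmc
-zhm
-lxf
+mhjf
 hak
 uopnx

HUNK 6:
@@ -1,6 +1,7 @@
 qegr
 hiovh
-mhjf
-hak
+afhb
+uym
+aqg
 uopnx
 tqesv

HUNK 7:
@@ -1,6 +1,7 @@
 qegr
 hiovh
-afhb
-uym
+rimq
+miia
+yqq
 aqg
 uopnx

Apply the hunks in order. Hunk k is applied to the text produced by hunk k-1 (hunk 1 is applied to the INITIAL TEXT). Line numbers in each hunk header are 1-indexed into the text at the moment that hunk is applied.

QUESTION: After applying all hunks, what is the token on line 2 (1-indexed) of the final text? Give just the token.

Hunk 1: at line 3 remove [xvde,jqnc] add [uopnx] -> 7 lines: qegr wgk zvusi vevox uopnx tqesv vrcum
Hunk 2: at line 2 remove [zvusi,vevox] add [cka,bnt,qtll] -> 8 lines: qegr wgk cka bnt qtll uopnx tqesv vrcum
Hunk 3: at line 1 remove [wgk] add [hiovh,gmc,zhm] -> 10 lines: qegr hiovh gmc zhm cka bnt qtll uopnx tqesv vrcum
Hunk 4: at line 3 remove [cka,bnt,qtll] add [lxf,hak] -> 9 lines: qegr hiovh gmc zhm lxf hak uopnx tqesv vrcum
Hunk 5: at line 1 remove [gmc,zhm,lxf] add [mhjf] -> 7 lines: qegr hiovh mhjf hak uopnx tqesv vrcum
Hunk 6: at line 1 remove [mhjf,hak] add [afhb,uym,aqg] -> 8 lines: qegr hiovh afhb uym aqg uopnx tqesv vrcum
Hunk 7: at line 1 remove [afhb,uym] add [rimq,miia,yqq] -> 9 lines: qegr hiovh rimq miia yqq aqg uopnx tqesv vrcum
Final line 2: hiovh

Answer: hiovh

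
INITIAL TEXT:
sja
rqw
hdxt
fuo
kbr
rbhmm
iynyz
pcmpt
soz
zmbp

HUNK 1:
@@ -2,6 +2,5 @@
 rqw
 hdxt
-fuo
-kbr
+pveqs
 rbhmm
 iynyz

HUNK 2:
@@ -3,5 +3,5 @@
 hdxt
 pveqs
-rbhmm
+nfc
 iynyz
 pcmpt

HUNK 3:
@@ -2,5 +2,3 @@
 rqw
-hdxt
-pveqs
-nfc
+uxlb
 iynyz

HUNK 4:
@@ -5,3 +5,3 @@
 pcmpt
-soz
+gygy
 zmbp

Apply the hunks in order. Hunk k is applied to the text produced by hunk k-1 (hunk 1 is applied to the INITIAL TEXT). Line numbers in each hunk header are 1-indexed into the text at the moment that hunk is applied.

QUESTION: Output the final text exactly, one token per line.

Hunk 1: at line 2 remove [fuo,kbr] add [pveqs] -> 9 lines: sja rqw hdxt pveqs rbhmm iynyz pcmpt soz zmbp
Hunk 2: at line 3 remove [rbhmm] add [nfc] -> 9 lines: sja rqw hdxt pveqs nfc iynyz pcmpt soz zmbp
Hunk 3: at line 2 remove [hdxt,pveqs,nfc] add [uxlb] -> 7 lines: sja rqw uxlb iynyz pcmpt soz zmbp
Hunk 4: at line 5 remove [soz] add [gygy] -> 7 lines: sja rqw uxlb iynyz pcmpt gygy zmbp

Answer: sja
rqw
uxlb
iynyz
pcmpt
gygy
zmbp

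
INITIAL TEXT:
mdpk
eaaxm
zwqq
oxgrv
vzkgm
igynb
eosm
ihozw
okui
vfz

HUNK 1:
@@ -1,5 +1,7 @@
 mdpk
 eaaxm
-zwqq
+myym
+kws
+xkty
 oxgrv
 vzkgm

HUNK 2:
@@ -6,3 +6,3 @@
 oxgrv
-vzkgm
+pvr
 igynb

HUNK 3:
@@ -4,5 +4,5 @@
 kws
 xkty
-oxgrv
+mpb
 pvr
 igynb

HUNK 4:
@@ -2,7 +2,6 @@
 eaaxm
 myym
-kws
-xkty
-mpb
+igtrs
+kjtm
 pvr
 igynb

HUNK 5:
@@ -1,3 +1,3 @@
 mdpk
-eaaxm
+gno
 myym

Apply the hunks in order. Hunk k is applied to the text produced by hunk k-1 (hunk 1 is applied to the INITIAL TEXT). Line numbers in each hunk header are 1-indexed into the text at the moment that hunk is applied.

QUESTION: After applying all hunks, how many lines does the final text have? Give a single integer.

Answer: 11

Derivation:
Hunk 1: at line 1 remove [zwqq] add [myym,kws,xkty] -> 12 lines: mdpk eaaxm myym kws xkty oxgrv vzkgm igynb eosm ihozw okui vfz
Hunk 2: at line 6 remove [vzkgm] add [pvr] -> 12 lines: mdpk eaaxm myym kws xkty oxgrv pvr igynb eosm ihozw okui vfz
Hunk 3: at line 4 remove [oxgrv] add [mpb] -> 12 lines: mdpk eaaxm myym kws xkty mpb pvr igynb eosm ihozw okui vfz
Hunk 4: at line 2 remove [kws,xkty,mpb] add [igtrs,kjtm] -> 11 lines: mdpk eaaxm myym igtrs kjtm pvr igynb eosm ihozw okui vfz
Hunk 5: at line 1 remove [eaaxm] add [gno] -> 11 lines: mdpk gno myym igtrs kjtm pvr igynb eosm ihozw okui vfz
Final line count: 11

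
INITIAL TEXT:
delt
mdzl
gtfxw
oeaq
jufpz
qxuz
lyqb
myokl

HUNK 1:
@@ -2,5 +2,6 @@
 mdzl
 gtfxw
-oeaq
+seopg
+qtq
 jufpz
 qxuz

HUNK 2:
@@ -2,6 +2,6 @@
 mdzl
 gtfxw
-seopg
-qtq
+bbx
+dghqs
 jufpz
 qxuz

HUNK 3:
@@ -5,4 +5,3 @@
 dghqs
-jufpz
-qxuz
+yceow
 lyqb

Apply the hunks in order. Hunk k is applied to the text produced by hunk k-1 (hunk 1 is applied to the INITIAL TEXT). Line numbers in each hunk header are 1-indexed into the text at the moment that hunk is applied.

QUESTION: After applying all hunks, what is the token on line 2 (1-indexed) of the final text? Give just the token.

Answer: mdzl

Derivation:
Hunk 1: at line 2 remove [oeaq] add [seopg,qtq] -> 9 lines: delt mdzl gtfxw seopg qtq jufpz qxuz lyqb myokl
Hunk 2: at line 2 remove [seopg,qtq] add [bbx,dghqs] -> 9 lines: delt mdzl gtfxw bbx dghqs jufpz qxuz lyqb myokl
Hunk 3: at line 5 remove [jufpz,qxuz] add [yceow] -> 8 lines: delt mdzl gtfxw bbx dghqs yceow lyqb myokl
Final line 2: mdzl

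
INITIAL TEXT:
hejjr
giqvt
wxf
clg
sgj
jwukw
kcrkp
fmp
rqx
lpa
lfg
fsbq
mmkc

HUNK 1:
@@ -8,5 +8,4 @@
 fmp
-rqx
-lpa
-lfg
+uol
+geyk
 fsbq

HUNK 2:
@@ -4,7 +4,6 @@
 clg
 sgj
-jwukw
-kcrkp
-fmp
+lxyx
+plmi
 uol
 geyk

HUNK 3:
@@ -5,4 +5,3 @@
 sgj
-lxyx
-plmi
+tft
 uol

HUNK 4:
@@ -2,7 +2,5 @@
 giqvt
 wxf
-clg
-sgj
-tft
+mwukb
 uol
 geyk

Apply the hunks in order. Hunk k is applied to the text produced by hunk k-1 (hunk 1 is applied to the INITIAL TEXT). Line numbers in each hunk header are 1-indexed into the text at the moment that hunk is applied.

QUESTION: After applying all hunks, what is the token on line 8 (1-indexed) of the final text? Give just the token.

Answer: mmkc

Derivation:
Hunk 1: at line 8 remove [rqx,lpa,lfg] add [uol,geyk] -> 12 lines: hejjr giqvt wxf clg sgj jwukw kcrkp fmp uol geyk fsbq mmkc
Hunk 2: at line 4 remove [jwukw,kcrkp,fmp] add [lxyx,plmi] -> 11 lines: hejjr giqvt wxf clg sgj lxyx plmi uol geyk fsbq mmkc
Hunk 3: at line 5 remove [lxyx,plmi] add [tft] -> 10 lines: hejjr giqvt wxf clg sgj tft uol geyk fsbq mmkc
Hunk 4: at line 2 remove [clg,sgj,tft] add [mwukb] -> 8 lines: hejjr giqvt wxf mwukb uol geyk fsbq mmkc
Final line 8: mmkc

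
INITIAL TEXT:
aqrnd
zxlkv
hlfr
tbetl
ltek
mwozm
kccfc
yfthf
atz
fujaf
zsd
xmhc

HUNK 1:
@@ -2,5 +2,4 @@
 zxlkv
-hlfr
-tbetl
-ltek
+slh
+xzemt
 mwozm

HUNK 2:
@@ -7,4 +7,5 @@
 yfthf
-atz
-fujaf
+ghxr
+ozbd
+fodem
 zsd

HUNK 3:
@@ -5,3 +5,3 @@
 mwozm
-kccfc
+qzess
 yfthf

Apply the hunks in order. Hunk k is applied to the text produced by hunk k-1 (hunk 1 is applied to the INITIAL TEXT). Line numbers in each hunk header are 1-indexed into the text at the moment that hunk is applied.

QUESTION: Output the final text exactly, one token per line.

Answer: aqrnd
zxlkv
slh
xzemt
mwozm
qzess
yfthf
ghxr
ozbd
fodem
zsd
xmhc

Derivation:
Hunk 1: at line 2 remove [hlfr,tbetl,ltek] add [slh,xzemt] -> 11 lines: aqrnd zxlkv slh xzemt mwozm kccfc yfthf atz fujaf zsd xmhc
Hunk 2: at line 7 remove [atz,fujaf] add [ghxr,ozbd,fodem] -> 12 lines: aqrnd zxlkv slh xzemt mwozm kccfc yfthf ghxr ozbd fodem zsd xmhc
Hunk 3: at line 5 remove [kccfc] add [qzess] -> 12 lines: aqrnd zxlkv slh xzemt mwozm qzess yfthf ghxr ozbd fodem zsd xmhc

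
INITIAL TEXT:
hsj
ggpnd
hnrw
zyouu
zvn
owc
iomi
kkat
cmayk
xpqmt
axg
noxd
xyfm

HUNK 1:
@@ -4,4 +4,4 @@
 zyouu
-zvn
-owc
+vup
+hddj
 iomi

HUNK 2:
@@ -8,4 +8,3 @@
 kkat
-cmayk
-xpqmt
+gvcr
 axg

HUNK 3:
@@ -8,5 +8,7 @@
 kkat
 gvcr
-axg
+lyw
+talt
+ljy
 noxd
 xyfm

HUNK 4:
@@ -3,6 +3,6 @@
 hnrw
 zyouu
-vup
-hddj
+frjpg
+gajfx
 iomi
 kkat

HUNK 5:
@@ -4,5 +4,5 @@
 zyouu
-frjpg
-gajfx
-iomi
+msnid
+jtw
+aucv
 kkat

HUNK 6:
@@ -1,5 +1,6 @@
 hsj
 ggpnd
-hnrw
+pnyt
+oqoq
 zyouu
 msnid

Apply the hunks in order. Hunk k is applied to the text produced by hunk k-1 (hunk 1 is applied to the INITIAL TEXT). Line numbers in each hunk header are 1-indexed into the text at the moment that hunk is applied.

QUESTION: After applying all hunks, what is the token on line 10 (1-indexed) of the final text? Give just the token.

Hunk 1: at line 4 remove [zvn,owc] add [vup,hddj] -> 13 lines: hsj ggpnd hnrw zyouu vup hddj iomi kkat cmayk xpqmt axg noxd xyfm
Hunk 2: at line 8 remove [cmayk,xpqmt] add [gvcr] -> 12 lines: hsj ggpnd hnrw zyouu vup hddj iomi kkat gvcr axg noxd xyfm
Hunk 3: at line 8 remove [axg] add [lyw,talt,ljy] -> 14 lines: hsj ggpnd hnrw zyouu vup hddj iomi kkat gvcr lyw talt ljy noxd xyfm
Hunk 4: at line 3 remove [vup,hddj] add [frjpg,gajfx] -> 14 lines: hsj ggpnd hnrw zyouu frjpg gajfx iomi kkat gvcr lyw talt ljy noxd xyfm
Hunk 5: at line 4 remove [frjpg,gajfx,iomi] add [msnid,jtw,aucv] -> 14 lines: hsj ggpnd hnrw zyouu msnid jtw aucv kkat gvcr lyw talt ljy noxd xyfm
Hunk 6: at line 1 remove [hnrw] add [pnyt,oqoq] -> 15 lines: hsj ggpnd pnyt oqoq zyouu msnid jtw aucv kkat gvcr lyw talt ljy noxd xyfm
Final line 10: gvcr

Answer: gvcr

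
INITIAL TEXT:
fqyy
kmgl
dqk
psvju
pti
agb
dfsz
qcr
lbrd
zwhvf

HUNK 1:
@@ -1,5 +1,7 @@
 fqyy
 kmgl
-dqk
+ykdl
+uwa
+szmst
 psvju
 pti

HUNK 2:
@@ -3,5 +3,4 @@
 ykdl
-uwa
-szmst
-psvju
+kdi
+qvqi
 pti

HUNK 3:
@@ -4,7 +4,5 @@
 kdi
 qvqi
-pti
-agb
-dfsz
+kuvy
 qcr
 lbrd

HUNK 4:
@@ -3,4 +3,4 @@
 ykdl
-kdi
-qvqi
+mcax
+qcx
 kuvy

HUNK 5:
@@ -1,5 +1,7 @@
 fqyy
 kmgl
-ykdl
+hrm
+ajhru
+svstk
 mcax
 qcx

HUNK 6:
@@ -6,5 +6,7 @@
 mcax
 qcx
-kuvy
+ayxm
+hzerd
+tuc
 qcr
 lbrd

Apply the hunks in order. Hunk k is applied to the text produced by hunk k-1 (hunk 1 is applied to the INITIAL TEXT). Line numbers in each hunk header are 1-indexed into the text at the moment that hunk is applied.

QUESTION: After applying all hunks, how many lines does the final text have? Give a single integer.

Hunk 1: at line 1 remove [dqk] add [ykdl,uwa,szmst] -> 12 lines: fqyy kmgl ykdl uwa szmst psvju pti agb dfsz qcr lbrd zwhvf
Hunk 2: at line 3 remove [uwa,szmst,psvju] add [kdi,qvqi] -> 11 lines: fqyy kmgl ykdl kdi qvqi pti agb dfsz qcr lbrd zwhvf
Hunk 3: at line 4 remove [pti,agb,dfsz] add [kuvy] -> 9 lines: fqyy kmgl ykdl kdi qvqi kuvy qcr lbrd zwhvf
Hunk 4: at line 3 remove [kdi,qvqi] add [mcax,qcx] -> 9 lines: fqyy kmgl ykdl mcax qcx kuvy qcr lbrd zwhvf
Hunk 5: at line 1 remove [ykdl] add [hrm,ajhru,svstk] -> 11 lines: fqyy kmgl hrm ajhru svstk mcax qcx kuvy qcr lbrd zwhvf
Hunk 6: at line 6 remove [kuvy] add [ayxm,hzerd,tuc] -> 13 lines: fqyy kmgl hrm ajhru svstk mcax qcx ayxm hzerd tuc qcr lbrd zwhvf
Final line count: 13

Answer: 13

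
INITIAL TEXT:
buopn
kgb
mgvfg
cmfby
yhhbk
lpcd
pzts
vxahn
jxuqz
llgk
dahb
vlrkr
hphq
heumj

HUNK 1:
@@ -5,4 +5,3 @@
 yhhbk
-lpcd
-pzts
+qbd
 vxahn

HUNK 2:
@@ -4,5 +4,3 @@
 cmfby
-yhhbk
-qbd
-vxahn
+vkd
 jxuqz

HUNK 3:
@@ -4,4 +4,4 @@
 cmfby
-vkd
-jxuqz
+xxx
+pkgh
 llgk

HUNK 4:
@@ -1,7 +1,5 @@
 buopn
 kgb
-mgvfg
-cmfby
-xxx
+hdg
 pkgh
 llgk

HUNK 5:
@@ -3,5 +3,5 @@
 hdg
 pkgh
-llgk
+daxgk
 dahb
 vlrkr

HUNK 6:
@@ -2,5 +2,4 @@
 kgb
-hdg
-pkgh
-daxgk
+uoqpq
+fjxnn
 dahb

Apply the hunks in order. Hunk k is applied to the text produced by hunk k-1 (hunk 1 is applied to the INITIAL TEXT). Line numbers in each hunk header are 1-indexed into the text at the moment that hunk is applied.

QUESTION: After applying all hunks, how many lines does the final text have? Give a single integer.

Answer: 8

Derivation:
Hunk 1: at line 5 remove [lpcd,pzts] add [qbd] -> 13 lines: buopn kgb mgvfg cmfby yhhbk qbd vxahn jxuqz llgk dahb vlrkr hphq heumj
Hunk 2: at line 4 remove [yhhbk,qbd,vxahn] add [vkd] -> 11 lines: buopn kgb mgvfg cmfby vkd jxuqz llgk dahb vlrkr hphq heumj
Hunk 3: at line 4 remove [vkd,jxuqz] add [xxx,pkgh] -> 11 lines: buopn kgb mgvfg cmfby xxx pkgh llgk dahb vlrkr hphq heumj
Hunk 4: at line 1 remove [mgvfg,cmfby,xxx] add [hdg] -> 9 lines: buopn kgb hdg pkgh llgk dahb vlrkr hphq heumj
Hunk 5: at line 3 remove [llgk] add [daxgk] -> 9 lines: buopn kgb hdg pkgh daxgk dahb vlrkr hphq heumj
Hunk 6: at line 2 remove [hdg,pkgh,daxgk] add [uoqpq,fjxnn] -> 8 lines: buopn kgb uoqpq fjxnn dahb vlrkr hphq heumj
Final line count: 8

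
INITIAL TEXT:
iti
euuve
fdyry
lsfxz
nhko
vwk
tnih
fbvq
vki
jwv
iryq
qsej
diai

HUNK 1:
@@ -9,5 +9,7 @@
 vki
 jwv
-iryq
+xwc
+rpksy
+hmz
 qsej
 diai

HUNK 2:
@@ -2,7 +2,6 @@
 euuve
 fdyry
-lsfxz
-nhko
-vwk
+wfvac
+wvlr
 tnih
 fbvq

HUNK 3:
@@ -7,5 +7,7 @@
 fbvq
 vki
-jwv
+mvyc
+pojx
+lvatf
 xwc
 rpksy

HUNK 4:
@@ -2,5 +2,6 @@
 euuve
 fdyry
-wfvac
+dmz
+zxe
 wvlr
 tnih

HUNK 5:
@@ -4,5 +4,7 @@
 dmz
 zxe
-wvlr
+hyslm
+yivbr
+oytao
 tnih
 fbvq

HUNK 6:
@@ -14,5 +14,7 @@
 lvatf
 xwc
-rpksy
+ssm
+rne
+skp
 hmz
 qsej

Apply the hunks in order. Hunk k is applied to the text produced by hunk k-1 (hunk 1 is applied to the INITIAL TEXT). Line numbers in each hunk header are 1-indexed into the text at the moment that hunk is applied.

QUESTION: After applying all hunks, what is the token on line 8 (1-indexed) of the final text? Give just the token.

Hunk 1: at line 9 remove [iryq] add [xwc,rpksy,hmz] -> 15 lines: iti euuve fdyry lsfxz nhko vwk tnih fbvq vki jwv xwc rpksy hmz qsej diai
Hunk 2: at line 2 remove [lsfxz,nhko,vwk] add [wfvac,wvlr] -> 14 lines: iti euuve fdyry wfvac wvlr tnih fbvq vki jwv xwc rpksy hmz qsej diai
Hunk 3: at line 7 remove [jwv] add [mvyc,pojx,lvatf] -> 16 lines: iti euuve fdyry wfvac wvlr tnih fbvq vki mvyc pojx lvatf xwc rpksy hmz qsej diai
Hunk 4: at line 2 remove [wfvac] add [dmz,zxe] -> 17 lines: iti euuve fdyry dmz zxe wvlr tnih fbvq vki mvyc pojx lvatf xwc rpksy hmz qsej diai
Hunk 5: at line 4 remove [wvlr] add [hyslm,yivbr,oytao] -> 19 lines: iti euuve fdyry dmz zxe hyslm yivbr oytao tnih fbvq vki mvyc pojx lvatf xwc rpksy hmz qsej diai
Hunk 6: at line 14 remove [rpksy] add [ssm,rne,skp] -> 21 lines: iti euuve fdyry dmz zxe hyslm yivbr oytao tnih fbvq vki mvyc pojx lvatf xwc ssm rne skp hmz qsej diai
Final line 8: oytao

Answer: oytao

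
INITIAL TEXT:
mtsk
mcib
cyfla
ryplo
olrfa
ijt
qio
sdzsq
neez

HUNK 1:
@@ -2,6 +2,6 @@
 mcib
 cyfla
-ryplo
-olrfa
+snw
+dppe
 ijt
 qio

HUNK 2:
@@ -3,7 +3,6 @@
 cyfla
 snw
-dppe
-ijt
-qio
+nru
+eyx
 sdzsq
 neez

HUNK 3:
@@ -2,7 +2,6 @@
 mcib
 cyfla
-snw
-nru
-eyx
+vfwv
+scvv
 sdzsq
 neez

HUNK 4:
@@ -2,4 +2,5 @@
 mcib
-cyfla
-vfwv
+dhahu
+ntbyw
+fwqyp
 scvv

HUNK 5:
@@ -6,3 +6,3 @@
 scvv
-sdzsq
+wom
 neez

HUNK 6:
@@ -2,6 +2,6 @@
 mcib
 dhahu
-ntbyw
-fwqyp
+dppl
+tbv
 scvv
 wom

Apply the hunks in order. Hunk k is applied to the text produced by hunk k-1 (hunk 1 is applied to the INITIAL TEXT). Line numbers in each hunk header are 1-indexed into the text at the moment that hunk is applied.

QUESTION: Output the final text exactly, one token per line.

Hunk 1: at line 2 remove [ryplo,olrfa] add [snw,dppe] -> 9 lines: mtsk mcib cyfla snw dppe ijt qio sdzsq neez
Hunk 2: at line 3 remove [dppe,ijt,qio] add [nru,eyx] -> 8 lines: mtsk mcib cyfla snw nru eyx sdzsq neez
Hunk 3: at line 2 remove [snw,nru,eyx] add [vfwv,scvv] -> 7 lines: mtsk mcib cyfla vfwv scvv sdzsq neez
Hunk 4: at line 2 remove [cyfla,vfwv] add [dhahu,ntbyw,fwqyp] -> 8 lines: mtsk mcib dhahu ntbyw fwqyp scvv sdzsq neez
Hunk 5: at line 6 remove [sdzsq] add [wom] -> 8 lines: mtsk mcib dhahu ntbyw fwqyp scvv wom neez
Hunk 6: at line 2 remove [ntbyw,fwqyp] add [dppl,tbv] -> 8 lines: mtsk mcib dhahu dppl tbv scvv wom neez

Answer: mtsk
mcib
dhahu
dppl
tbv
scvv
wom
neez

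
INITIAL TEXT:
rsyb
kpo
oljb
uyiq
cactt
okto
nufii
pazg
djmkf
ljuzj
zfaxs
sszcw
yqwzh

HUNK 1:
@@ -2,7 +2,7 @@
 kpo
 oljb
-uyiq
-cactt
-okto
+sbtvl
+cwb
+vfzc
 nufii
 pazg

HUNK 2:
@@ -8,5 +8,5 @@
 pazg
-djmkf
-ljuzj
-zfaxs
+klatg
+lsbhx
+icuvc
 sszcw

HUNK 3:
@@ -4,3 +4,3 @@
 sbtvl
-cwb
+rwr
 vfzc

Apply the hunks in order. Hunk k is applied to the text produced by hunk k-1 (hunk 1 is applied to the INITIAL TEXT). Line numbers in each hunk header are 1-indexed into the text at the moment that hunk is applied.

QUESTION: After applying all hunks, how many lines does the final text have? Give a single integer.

Hunk 1: at line 2 remove [uyiq,cactt,okto] add [sbtvl,cwb,vfzc] -> 13 lines: rsyb kpo oljb sbtvl cwb vfzc nufii pazg djmkf ljuzj zfaxs sszcw yqwzh
Hunk 2: at line 8 remove [djmkf,ljuzj,zfaxs] add [klatg,lsbhx,icuvc] -> 13 lines: rsyb kpo oljb sbtvl cwb vfzc nufii pazg klatg lsbhx icuvc sszcw yqwzh
Hunk 3: at line 4 remove [cwb] add [rwr] -> 13 lines: rsyb kpo oljb sbtvl rwr vfzc nufii pazg klatg lsbhx icuvc sszcw yqwzh
Final line count: 13

Answer: 13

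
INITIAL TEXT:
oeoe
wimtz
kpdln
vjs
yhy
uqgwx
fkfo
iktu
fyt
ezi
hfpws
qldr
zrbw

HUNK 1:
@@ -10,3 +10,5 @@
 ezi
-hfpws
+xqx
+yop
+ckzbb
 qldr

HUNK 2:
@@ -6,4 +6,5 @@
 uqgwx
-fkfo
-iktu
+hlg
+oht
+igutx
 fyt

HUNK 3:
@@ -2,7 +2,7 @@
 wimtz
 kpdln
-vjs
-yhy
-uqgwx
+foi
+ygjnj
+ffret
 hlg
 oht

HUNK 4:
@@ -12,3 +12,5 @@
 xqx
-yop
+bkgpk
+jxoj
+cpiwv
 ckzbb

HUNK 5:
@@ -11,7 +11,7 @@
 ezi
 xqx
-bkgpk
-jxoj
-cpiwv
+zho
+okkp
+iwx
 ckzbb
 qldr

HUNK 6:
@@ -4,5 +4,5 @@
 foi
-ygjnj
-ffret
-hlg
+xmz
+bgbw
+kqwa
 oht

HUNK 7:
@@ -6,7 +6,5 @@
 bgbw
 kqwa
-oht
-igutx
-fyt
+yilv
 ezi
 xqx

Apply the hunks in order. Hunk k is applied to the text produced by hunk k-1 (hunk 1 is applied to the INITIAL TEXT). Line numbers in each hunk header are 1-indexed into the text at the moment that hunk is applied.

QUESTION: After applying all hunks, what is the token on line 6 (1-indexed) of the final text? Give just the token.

Hunk 1: at line 10 remove [hfpws] add [xqx,yop,ckzbb] -> 15 lines: oeoe wimtz kpdln vjs yhy uqgwx fkfo iktu fyt ezi xqx yop ckzbb qldr zrbw
Hunk 2: at line 6 remove [fkfo,iktu] add [hlg,oht,igutx] -> 16 lines: oeoe wimtz kpdln vjs yhy uqgwx hlg oht igutx fyt ezi xqx yop ckzbb qldr zrbw
Hunk 3: at line 2 remove [vjs,yhy,uqgwx] add [foi,ygjnj,ffret] -> 16 lines: oeoe wimtz kpdln foi ygjnj ffret hlg oht igutx fyt ezi xqx yop ckzbb qldr zrbw
Hunk 4: at line 12 remove [yop] add [bkgpk,jxoj,cpiwv] -> 18 lines: oeoe wimtz kpdln foi ygjnj ffret hlg oht igutx fyt ezi xqx bkgpk jxoj cpiwv ckzbb qldr zrbw
Hunk 5: at line 11 remove [bkgpk,jxoj,cpiwv] add [zho,okkp,iwx] -> 18 lines: oeoe wimtz kpdln foi ygjnj ffret hlg oht igutx fyt ezi xqx zho okkp iwx ckzbb qldr zrbw
Hunk 6: at line 4 remove [ygjnj,ffret,hlg] add [xmz,bgbw,kqwa] -> 18 lines: oeoe wimtz kpdln foi xmz bgbw kqwa oht igutx fyt ezi xqx zho okkp iwx ckzbb qldr zrbw
Hunk 7: at line 6 remove [oht,igutx,fyt] add [yilv] -> 16 lines: oeoe wimtz kpdln foi xmz bgbw kqwa yilv ezi xqx zho okkp iwx ckzbb qldr zrbw
Final line 6: bgbw

Answer: bgbw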